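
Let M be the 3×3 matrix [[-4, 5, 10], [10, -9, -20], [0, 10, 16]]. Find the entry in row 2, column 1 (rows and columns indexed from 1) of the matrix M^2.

Characteristic polynomial: t^3 - 3t^2 - 22t + 24 = (t - 6)(t - 1)(t + 4), so the eigenvalues are -4, 1, 6.
t=6: eigenvector (1, -2, 2).
t=1: eigenvector (-1, 3, -2).
t=-4: eigenvector (-1, 2, -1).
P = [[1, -1, -1], [-2, 3, 2], [2, -2, -1]], D = diag(6, 1, -4), P⁻¹ = [[1, 1, 1], [2, 1, 0], [-2, 0, 1]].
M² = P·diag(36, 1, 16)·P⁻¹ = [[66, 35, 20], [-130, -69, -40], [100, 70, 56]].
The requested entry is -130.

-130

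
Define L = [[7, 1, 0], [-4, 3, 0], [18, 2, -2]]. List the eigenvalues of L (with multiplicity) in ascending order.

-2, 5, 5

Characteristic polynomial: p(μ) = μ^3 - 8μ^2 + 5μ + 50 = (μ - 5)^2(μ + 2).
Roots (with multiplicity): -2, 5, 5.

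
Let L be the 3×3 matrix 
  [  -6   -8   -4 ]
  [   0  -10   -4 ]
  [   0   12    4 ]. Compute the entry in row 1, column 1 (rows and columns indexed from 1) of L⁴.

1296

Characteristic polynomial: r^3 + 12r^2 + 44r + 48 = (r + 2)(r + 4)(r + 6), so the eigenvalues are -6, -4, -2.
r=-6: eigenvector (1, 0, 0).
r=-2: eigenvector (0, 1, -2).
r=-4: eigenvector (-2, 2, -3).
P = [[1, 0, -2], [0, 1, 2], [0, -2, -3]], D = diag(-6, -2, -4), P⁻¹ = [[1, 4, 2], [0, -3, -2], [0, 2, 1]].
L⁴ = P·diag(1296, 16, 256)·P⁻¹ = [[1296, 4160, 2080], [0, 976, 480], [0, -1440, -704]].
The requested entry is 1296.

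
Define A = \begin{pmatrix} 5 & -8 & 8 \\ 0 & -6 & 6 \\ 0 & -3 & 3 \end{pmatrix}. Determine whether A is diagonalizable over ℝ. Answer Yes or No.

Characteristic polynomial: p(r) = r^3 - 2r^2 - 15r = r(r - 5)(r + 3).
All 3 eigenvalues are distinct, so A is diagonalizable.

Yes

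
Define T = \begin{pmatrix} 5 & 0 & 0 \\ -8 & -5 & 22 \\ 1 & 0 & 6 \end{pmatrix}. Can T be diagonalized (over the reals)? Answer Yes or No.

Characteristic polynomial: p(r) = r^3 - 6r^2 - 25r + 150 = (r - 6)(r - 5)(r + 5).
All 3 eigenvalues are distinct, so T is diagonalizable.

Yes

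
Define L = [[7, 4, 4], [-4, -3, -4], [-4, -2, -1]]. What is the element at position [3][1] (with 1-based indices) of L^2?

Characteristic polynomial: μ^3 - 3μ^2 - μ + 3 = (μ - 3)(μ - 1)(μ + 1), so the eigenvalues are -1, 1, 3.
μ=3: eigenvector (1, 0, -1).
μ=1: eigenvector (0, 1, -1).
μ=-1: eigenvector (-1, 2, 0).
P = [[1, 0, -1], [0, 1, 2], [-1, -1, 0]], D = diag(3, 1, -1), P⁻¹ = [[2, 1, 1], [-2, -1, -2], [1, 1, 1]].
L² = P·diag(9, 1, 1)·P⁻¹ = [[17, 8, 8], [0, 1, 0], [-16, -8, -7]].
The requested entry is -16.

-16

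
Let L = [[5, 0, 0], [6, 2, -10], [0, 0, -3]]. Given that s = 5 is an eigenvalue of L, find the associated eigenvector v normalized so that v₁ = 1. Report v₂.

2

L − 5I = [[0, 0, 0], [6, -3, -10], [0, 0, -8]].
Solving (L − 5I)v = 0 gives the eigenspace spanned by (1, 2, 0).
With v₁ = 1, v = (1, 2, 0), so v₂ = 2.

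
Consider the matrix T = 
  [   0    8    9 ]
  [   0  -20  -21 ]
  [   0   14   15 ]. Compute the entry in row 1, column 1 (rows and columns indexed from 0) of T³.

-650

Characteristic polynomial: s^3 + 5s^2 - 6s = s(s - 1)(s + 6), so the eigenvalues are -6, 0, 1.
s=0: eigenvector (1, 0, 0).
s=-6: eigenvector (-1, 3, -2).
s=1: eigenvector (1, -1, 1).
P = [[1, -1, 1], [0, 3, -1], [0, -2, 1]], D = diag(0, -6, 1), P⁻¹ = [[1, -1, -2], [0, 1, 1], [0, 2, 3]].
T³ = P·diag(0, -216, 1)·P⁻¹ = [[0, 218, 219], [0, -650, -651], [0, 434, 435]].
The requested entry is -650.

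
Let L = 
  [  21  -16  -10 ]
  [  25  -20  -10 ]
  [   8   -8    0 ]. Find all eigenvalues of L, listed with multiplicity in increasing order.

-4, 0, 5

Characteristic polynomial: p(λ) = λ^3 - λ^2 - 20λ = λ(λ - 5)(λ + 4).
Roots (with multiplicity): -4, 0, 5.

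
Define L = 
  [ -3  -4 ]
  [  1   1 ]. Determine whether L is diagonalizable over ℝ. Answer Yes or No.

Characteristic polynomial: p(λ) = λ^2 + 2λ + 1 = (λ + 1)^2.
λ = -1 has algebraic multiplicity 2; rank(L + 1I) = 1, so geometric multiplicity = 1.
Geometric multiplicity < algebraic multiplicity, so L is not diagonalizable.

No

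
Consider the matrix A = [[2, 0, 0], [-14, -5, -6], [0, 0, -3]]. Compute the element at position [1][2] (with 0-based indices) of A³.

Characteristic polynomial: s^3 + 6s^2 - s - 30 = (s - 2)(s + 3)(s + 5), so the eigenvalues are -5, -3, 2.
s=-5: eigenvector (0, 1, 0).
s=2: eigenvector (1, -2, 0).
s=-3: eigenvector (0, -3, 1).
P = [[0, 1, 0], [1, -2, -3], [0, 0, 1]], D = diag(-5, 2, -3), P⁻¹ = [[2, 1, 3], [1, 0, 0], [0, 0, 1]].
A³ = P·diag(-125, 8, -27)·P⁻¹ = [[8, 0, 0], [-266, -125, -294], [0, 0, -27]].
The requested entry is -294.

-294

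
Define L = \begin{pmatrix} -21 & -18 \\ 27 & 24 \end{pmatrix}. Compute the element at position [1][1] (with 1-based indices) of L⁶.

-91125

Characteristic polynomial: μ^2 - 3μ - 18 = (μ - 6)(μ + 3), so the eigenvalues are -3, 6.
μ=6: eigenvector (-2, 3).
μ=-3: eigenvector (-1, 1).
P = [[-2, -1], [3, 1]], D = diag(6, -3), P⁻¹ = [[1, 1], [-3, -2]].
L⁶ = P·diag(46656, 729)·P⁻¹ = [[-91125, -91854], [137781, 138510]].
The requested entry is -91125.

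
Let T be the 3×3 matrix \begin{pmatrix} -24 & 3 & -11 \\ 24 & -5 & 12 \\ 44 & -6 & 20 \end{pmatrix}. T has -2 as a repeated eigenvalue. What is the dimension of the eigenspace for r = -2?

1

T + 2I = [[-22, 3, -11], [24, -3, 12], [44, -6, 22]].
This matrix has rank 2, so its null space has dimension 3 − 2 = 1.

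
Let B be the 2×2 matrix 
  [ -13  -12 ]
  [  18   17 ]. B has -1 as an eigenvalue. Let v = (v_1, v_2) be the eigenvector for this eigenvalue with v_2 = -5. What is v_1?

B + 1I = [[-12, -12], [18, 18]].
Solving (B + 1I)v = 0 gives the eigenspace spanned by (5, -5).
With v_2 = -5, v = (5, -5), so v_1 = 5.

5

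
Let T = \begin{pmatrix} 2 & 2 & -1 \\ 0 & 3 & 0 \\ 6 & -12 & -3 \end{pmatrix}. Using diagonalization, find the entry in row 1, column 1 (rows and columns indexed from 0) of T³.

Characteristic polynomial: λ^3 - 2λ^2 - 3λ = λ(λ - 3)(λ + 1), so the eigenvalues are -1, 0, 3.
λ=0: eigenvector (1, 0, 2).
λ=-1: eigenvector (1, 0, 3).
λ=3: eigenvector (2, 1, 0).
P = [[1, 1, 2], [0, 0, 1], [2, 3, 0]], D = diag(0, -1, 3), P⁻¹ = [[3, -6, -1], [-2, 4, 1], [0, 1, 0]].
T³ = P·diag(0, -1, 27)·P⁻¹ = [[2, 50, -1], [0, 27, 0], [6, -12, -3]].
The requested entry is 27.

27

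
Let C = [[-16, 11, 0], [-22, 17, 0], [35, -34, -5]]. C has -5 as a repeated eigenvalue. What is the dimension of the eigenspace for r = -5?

C + 5I = [[-11, 11, 0], [-22, 22, 0], [35, -34, 0]].
This matrix has rank 2, so its null space has dimension 3 − 2 = 1.

1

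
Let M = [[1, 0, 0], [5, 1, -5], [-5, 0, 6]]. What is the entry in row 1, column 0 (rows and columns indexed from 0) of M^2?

Characteristic polynomial: t^3 - 8t^2 + 13t - 6 = (t - 6)(t - 1)^2, so the eigenvalues are 1, 1, 6.
t=1: eigenvector (1, 0, 1).
t=1: eigenvector (0, 1, 0).
t=6: eigenvector (0, -1, 1).
P = [[1, 0, 0], [0, 1, -1], [1, 0, 1]], D = diag(1, 1, 6), P⁻¹ = [[1, 0, 0], [-1, 1, 1], [-1, 0, 1]].
M² = P·diag(1, 1, 36)·P⁻¹ = [[1, 0, 0], [35, 1, -35], [-35, 0, 36]].
The requested entry is 35.

35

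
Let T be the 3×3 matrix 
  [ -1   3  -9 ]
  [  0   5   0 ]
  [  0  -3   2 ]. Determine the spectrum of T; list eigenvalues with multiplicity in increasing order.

Characteristic polynomial: p(λ) = λ^3 - 6λ^2 + 3λ + 10 = (λ - 5)(λ - 2)(λ + 1).
Roots (with multiplicity): -1, 2, 5.

-1, 2, 5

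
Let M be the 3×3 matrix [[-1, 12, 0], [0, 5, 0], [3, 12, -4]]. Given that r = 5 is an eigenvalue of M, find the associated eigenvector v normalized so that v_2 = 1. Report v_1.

2

M − 5I = [[-6, 12, 0], [0, 0, 0], [3, 12, -9]].
Solving (M − 5I)v = 0 gives the eigenspace spanned by (2, 1, 2).
With v_2 = 1, v = (2, 1, 2), so v_1 = 2.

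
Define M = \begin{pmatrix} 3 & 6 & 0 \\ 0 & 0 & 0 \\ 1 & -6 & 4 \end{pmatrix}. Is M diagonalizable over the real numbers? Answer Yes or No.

Characteristic polynomial: p(t) = t^3 - 7t^2 + 12t = t(t - 4)(t - 3).
All 3 eigenvalues are distinct, so M is diagonalizable.

Yes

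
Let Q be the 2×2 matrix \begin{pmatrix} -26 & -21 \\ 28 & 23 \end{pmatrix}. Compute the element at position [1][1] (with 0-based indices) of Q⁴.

Characteristic polynomial: λ^2 + 3λ - 10 = (λ - 2)(λ + 5), so the eigenvalues are -5, 2.
λ=-5: eigenvector (1, -1).
λ=2: eigenvector (-3, 4).
P = [[1, -3], [-1, 4]], D = diag(-5, 2), P⁻¹ = [[4, 3], [1, 1]].
Q⁴ = P·diag(625, 16)·P⁻¹ = [[2452, 1827], [-2436, -1811]].
The requested entry is -1811.

-1811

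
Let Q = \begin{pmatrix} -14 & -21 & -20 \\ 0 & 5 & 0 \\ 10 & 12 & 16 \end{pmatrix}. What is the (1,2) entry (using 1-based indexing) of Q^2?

-51

Characteristic polynomial: λ^3 - 7λ^2 - 14λ + 120 = (λ - 6)(λ - 5)(λ + 4), so the eigenvalues are -4, 5, 6.
λ=-4: eigenvector (2, 0, -1).
λ=5: eigenvector (1, 1, -2).
λ=6: eigenvector (-1, 0, 1).
P = [[2, 1, -1], [0, 1, 0], [-1, -2, 1]], D = diag(-4, 5, 6), P⁻¹ = [[1, 1, 1], [0, 1, 0], [1, 3, 2]].
Q² = P·diag(16, 25, 36)·P⁻¹ = [[-4, -51, -40], [0, 25, 0], [20, 42, 56]].
The requested entry is -51.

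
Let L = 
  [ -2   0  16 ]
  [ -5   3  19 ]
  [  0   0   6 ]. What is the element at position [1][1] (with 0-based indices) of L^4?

Characteristic polynomial: λ^3 - 7λ^2 + 36 = (λ - 6)(λ - 3)(λ + 2), so the eigenvalues are -2, 3, 6.
λ=-2: eigenvector (1, 1, 0).
λ=6: eigenvector (2, 3, 1).
λ=3: eigenvector (0, 1, 0).
P = [[1, 2, 0], [1, 3, 1], [0, 1, 0]], D = diag(-2, 6, 3), P⁻¹ = [[1, 0, -2], [0, 0, 1], [-1, 1, -1]].
L⁴ = P·diag(16, 1296, 81)·P⁻¹ = [[16, 0, 2560], [-65, 81, 3775], [0, 0, 1296]].
The requested entry is 81.

81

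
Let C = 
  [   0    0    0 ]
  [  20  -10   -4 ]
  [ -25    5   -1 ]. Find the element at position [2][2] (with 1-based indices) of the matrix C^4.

3980

Characteristic polynomial: t^3 + 11t^2 + 30t = t(t + 5)(t + 6), so the eigenvalues are -6, -5, 0.
t=-6: eigenvector (0, 1, -1).
t=0: eigenvector (1, 4, -5).
t=-5: eigenvector (0, -4, 5).
P = [[0, 1, 0], [1, 4, -4], [-1, -5, 5]], D = diag(-6, 0, -5), P⁻¹ = [[0, 5, 4], [1, 0, 0], [1, 1, 1]].
C⁴ = P·diag(1296, 0, 625)·P⁻¹ = [[0, 0, 0], [-2500, 3980, 2684], [3125, -3355, -2059]].
The requested entry is 3980.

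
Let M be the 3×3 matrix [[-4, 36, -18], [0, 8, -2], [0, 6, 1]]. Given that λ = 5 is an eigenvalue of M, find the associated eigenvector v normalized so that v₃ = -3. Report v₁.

-2

M − 5I = [[-9, 36, -18], [0, 3, -2], [0, 6, -4]].
Solving (M − 5I)v = 0 gives the eigenspace spanned by (-2, -2, -3).
With v₃ = -3, v = (-2, -2, -3), so v₁ = -2.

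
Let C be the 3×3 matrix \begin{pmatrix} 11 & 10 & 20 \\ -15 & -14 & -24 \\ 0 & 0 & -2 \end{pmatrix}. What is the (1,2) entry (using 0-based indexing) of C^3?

Characteristic polynomial: λ^3 + 5λ^2 + 2λ - 8 = (λ - 1)(λ + 2)(λ + 4), so the eigenvalues are -4, -2, 1.
λ=-4: eigenvector (-2, 3, 0).
λ=1: eigenvector (1, -1, 0).
λ=-2: eigenvector (0, -2, 1).
P = [[-2, 1, 0], [3, -1, -2], [0, 0, 1]], D = diag(-4, 1, -2), P⁻¹ = [[1, 1, 2], [3, 2, 4], [0, 0, 1]].
C³ = P·diag(-64, 1, -8)·P⁻¹ = [[131, 130, 260], [-195, -194, -372], [0, 0, -8]].
The requested entry is -372.

-372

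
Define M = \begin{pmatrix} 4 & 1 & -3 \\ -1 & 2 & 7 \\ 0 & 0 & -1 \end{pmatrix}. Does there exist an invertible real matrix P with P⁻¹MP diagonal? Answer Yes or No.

Characteristic polynomial: p(r) = r^3 - 5r^2 + 3r + 9 = (r - 3)^2(r + 1).
r = 3 has algebraic multiplicity 2; rank(M − 3I) = 2, so geometric multiplicity = 1.
Geometric multiplicity < algebraic multiplicity, so M is not diagonalizable.

No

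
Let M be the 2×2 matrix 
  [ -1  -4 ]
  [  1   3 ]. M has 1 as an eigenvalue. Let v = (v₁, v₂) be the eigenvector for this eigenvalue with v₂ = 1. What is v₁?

-2

M − 1I = [[-2, -4], [1, 2]].
Solving (M − 1I)v = 0 gives the eigenspace spanned by (-2, 1).
With v₂ = 1, v = (-2, 1), so v₁ = -2.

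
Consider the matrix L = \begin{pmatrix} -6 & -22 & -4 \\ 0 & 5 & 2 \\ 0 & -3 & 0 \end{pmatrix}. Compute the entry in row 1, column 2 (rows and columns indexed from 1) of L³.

-562

Characteristic polynomial: t^3 + t^2 - 24t + 36 = (t - 3)(t - 2)(t + 6), so the eigenvalues are -6, 2, 3.
t=-6: eigenvector (1, 0, 0).
t=3: eigenvector (-2, 1, -1).
t=2: eigenvector (4, -2, 3).
P = [[1, -2, 4], [0, 1, -2], [0, -1, 3]], D = diag(-6, 3, 2), P⁻¹ = [[1, 2, 0], [0, 3, 2], [0, 1, 1]].
L³ = P·diag(-216, 27, 8)·P⁻¹ = [[-216, -562, -76], [0, 65, 38], [0, -57, -30]].
The requested entry is -562.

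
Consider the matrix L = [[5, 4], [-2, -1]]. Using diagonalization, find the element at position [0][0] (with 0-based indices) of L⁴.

161

Characteristic polynomial: μ^2 - 4μ + 3 = (μ - 3)(μ - 1), so the eigenvalues are 1, 3.
μ=1: eigenvector (-1, 1).
μ=3: eigenvector (2, -1).
P = [[-1, 2], [1, -1]], D = diag(1, 3), P⁻¹ = [[1, 2], [1, 1]].
L⁴ = P·diag(1, 81)·P⁻¹ = [[161, 160], [-80, -79]].
The requested entry is 161.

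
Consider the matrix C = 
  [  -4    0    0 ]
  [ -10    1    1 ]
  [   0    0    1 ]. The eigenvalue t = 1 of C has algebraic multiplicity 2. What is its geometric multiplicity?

C − 1I = [[-5, 0, 0], [-10, 0, 1], [0, 0, 0]].
This matrix has rank 2, so its null space has dimension 3 − 2 = 1.

1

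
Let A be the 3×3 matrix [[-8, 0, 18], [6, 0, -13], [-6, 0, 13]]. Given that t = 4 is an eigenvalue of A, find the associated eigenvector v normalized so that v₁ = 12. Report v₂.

A − 4I = [[-12, 0, 18], [6, -4, -13], [-6, 0, 9]].
Solving (A − 4I)v = 0 gives the eigenspace spanned by (12, -8, 8).
With v₁ = 12, v = (12, -8, 8), so v₂ = -8.

-8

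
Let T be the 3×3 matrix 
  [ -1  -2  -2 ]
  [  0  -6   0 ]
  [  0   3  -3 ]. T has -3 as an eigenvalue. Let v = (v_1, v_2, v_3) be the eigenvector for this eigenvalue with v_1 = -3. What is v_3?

T + 3I = [[2, -2, -2], [0, -3, 0], [0, 3, 0]].
Solving (T + 3I)v = 0 gives the eigenspace spanned by (-3, 0, -3).
With v_1 = -3, v = (-3, 0, -3), so v_3 = -3.

-3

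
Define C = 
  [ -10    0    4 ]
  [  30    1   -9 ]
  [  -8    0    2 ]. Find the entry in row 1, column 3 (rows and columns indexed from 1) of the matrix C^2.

-32

Characteristic polynomial: s^3 + 7s^2 + 4s - 12 = (s - 1)(s + 2)(s + 6), so the eigenvalues are -6, -2, 1.
s=-6: eigenvector (-1, 3, -1).
s=1: eigenvector (0, 1, 0).
s=-2: eigenvector (1, -4, 2).
P = [[-1, 0, 1], [3, 1, -4], [-1, 0, 2]], D = diag(-6, 1, -2), P⁻¹ = [[-2, 0, 1], [2, 1, 1], [-1, 0, 1]].
C² = P·diag(36, 1, 4)·P⁻¹ = [[68, 0, -32], [-198, 1, 93], [64, 0, -28]].
The requested entry is -32.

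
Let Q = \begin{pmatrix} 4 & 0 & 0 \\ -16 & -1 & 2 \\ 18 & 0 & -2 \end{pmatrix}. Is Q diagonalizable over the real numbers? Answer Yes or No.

Characteristic polynomial: p(s) = s^3 - s^2 - 10s - 8 = (s - 4)(s + 1)(s + 2).
All 3 eigenvalues are distinct, so Q is diagonalizable.

Yes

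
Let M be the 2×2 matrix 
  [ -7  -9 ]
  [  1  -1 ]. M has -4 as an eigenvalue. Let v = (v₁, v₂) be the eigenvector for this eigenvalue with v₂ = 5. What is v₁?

M + 4I = [[-3, -9], [1, 3]].
Solving (M + 4I)v = 0 gives the eigenspace spanned by (-15, 5).
With v₂ = 5, v = (-15, 5), so v₁ = -15.

-15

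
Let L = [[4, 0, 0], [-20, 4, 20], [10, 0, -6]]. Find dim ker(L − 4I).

L − 4I = [[0, 0, 0], [-20, 0, 20], [10, 0, -10]].
This matrix has rank 1, so its null space has dimension 3 − 1 = 2.

2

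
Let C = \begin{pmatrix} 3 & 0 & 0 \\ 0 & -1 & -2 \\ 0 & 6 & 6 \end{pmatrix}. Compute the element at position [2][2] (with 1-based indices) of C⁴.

-179

Characteristic polynomial: μ^3 - 8μ^2 + 21μ - 18 = (μ - 3)^2(μ - 2), so the eigenvalues are 2, 3, 3.
μ=3: eigenvector (1, 1, -2).
μ=3: eigenvector (0, 1, -2).
μ=2: eigenvector (0, 2, -3).
P = [[1, 0, 0], [1, 1, 2], [-2, -2, -3]], D = diag(3, 3, 2), P⁻¹ = [[1, 0, 0], [-1, -3, -2], [0, 2, 1]].
C⁴ = P·diag(81, 81, 16)·P⁻¹ = [[81, 0, 0], [0, -179, -130], [0, 390, 276]].
The requested entry is -179.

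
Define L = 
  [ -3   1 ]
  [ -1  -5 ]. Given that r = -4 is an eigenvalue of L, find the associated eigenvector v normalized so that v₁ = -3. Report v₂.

L + 4I = [[1, 1], [-1, -1]].
Solving (L + 4I)v = 0 gives the eigenspace spanned by (-3, 3).
With v₁ = -3, v = (-3, 3), so v₂ = 3.

3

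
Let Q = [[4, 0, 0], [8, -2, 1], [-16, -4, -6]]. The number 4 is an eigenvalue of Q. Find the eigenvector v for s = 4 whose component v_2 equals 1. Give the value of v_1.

Q − 4I = [[0, 0, 0], [8, -6, 1], [-16, -4, -10]].
Solving (Q − 4I)v = 0 gives the eigenspace spanned by (1, 1, -2).
With v_2 = 1, v = (1, 1, -2), so v_1 = 1.

1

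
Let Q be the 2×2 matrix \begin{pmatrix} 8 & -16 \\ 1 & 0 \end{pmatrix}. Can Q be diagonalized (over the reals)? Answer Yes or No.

No

Characteristic polynomial: p(r) = r^2 - 8r + 16 = (r - 4)^2.
r = 4 has algebraic multiplicity 2; rank(Q − 4I) = 1, so geometric multiplicity = 1.
Geometric multiplicity < algebraic multiplicity, so Q is not diagonalizable.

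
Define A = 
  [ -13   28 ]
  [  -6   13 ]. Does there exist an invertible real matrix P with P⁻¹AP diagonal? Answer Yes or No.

Characteristic polynomial: p(t) = t^2 - 1 = (t - 1)(t + 1).
All 2 eigenvalues are distinct, so A is diagonalizable.

Yes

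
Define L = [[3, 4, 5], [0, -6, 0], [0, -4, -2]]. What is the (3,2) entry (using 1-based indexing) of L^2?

Characteristic polynomial: r^3 + 5r^2 - 12r - 36 = (r - 3)(r + 2)(r + 6), so the eigenvalues are -6, -2, 3.
r=3: eigenvector (1, 0, 0).
r=-2: eigenvector (-1, 0, 1).
r=-6: eigenvector (-1, 1, 1).
P = [[1, -1, -1], [0, 0, 1], [0, 1, 1]], D = diag(3, -2, -6), P⁻¹ = [[1, 0, 1], [0, -1, 1], [0, 1, 0]].
L² = P·diag(9, 4, 36)·P⁻¹ = [[9, -32, 5], [0, 36, 0], [0, 32, 4]].
The requested entry is 32.

32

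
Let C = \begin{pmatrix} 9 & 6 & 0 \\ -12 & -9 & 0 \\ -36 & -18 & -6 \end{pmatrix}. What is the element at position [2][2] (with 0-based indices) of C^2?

Characteristic polynomial: t^3 + 6t^2 - 9t - 54 = (t - 3)(t + 3)(t + 6), so the eigenvalues are -6, -3, 3.
t=-3: eigenvector (1, -2, 0).
t=3: eigenvector (1, -1, -2).
t=-6: eigenvector (0, 0, 1).
P = [[1, 1, 0], [-2, -1, 0], [0, -2, 1]], D = diag(-3, 3, -6), P⁻¹ = [[-1, -1, 0], [2, 1, 0], [4, 2, 1]].
C² = P·diag(9, 9, 36)·P⁻¹ = [[9, 0, 0], [0, 9, 0], [108, 54, 36]].
The requested entry is 36.

36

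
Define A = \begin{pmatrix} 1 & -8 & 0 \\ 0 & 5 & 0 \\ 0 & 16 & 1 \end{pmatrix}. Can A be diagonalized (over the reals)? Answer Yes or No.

Characteristic polynomial: p(r) = r^3 - 7r^2 + 11r - 5 = (r - 5)(r - 1)^2.
r = 1 has algebraic multiplicity 2; rank(A − 1I) = 1, so geometric multiplicity = 2.
Every eigenvalue has geometric = algebraic multiplicity, so A is diagonalizable.

Yes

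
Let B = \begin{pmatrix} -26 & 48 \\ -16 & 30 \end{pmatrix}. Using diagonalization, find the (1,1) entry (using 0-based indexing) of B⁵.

31200

Characteristic polynomial: t^2 - 4t - 12 = (t - 6)(t + 2), so the eigenvalues are -2, 6.
t=-2: eigenvector (2, 1).
t=6: eigenvector (-3, -2).
P = [[2, -3], [1, -2]], D = diag(-2, 6), P⁻¹ = [[2, -3], [1, -2]].
B⁵ = P·diag(-32, 7776)·P⁻¹ = [[-23456, 46848], [-15616, 31200]].
The requested entry is 31200.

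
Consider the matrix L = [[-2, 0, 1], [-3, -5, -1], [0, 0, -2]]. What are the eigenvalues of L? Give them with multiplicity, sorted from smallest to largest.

-5, -2, -2

Characteristic polynomial: p(s) = s^3 + 9s^2 + 24s + 20 = (s + 2)^2(s + 5).
Roots (with multiplicity): -5, -2, -2.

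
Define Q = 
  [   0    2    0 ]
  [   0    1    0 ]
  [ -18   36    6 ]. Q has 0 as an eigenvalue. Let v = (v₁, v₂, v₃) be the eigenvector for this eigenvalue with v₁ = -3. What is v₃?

Q = [[0, 2, 0], [0, 1, 0], [-18, 36, 6]].
Solving (Q)v = 0 gives the eigenspace spanned by (-3, 0, -9).
With v₁ = -3, v = (-3, 0, -9), so v₃ = -9.

-9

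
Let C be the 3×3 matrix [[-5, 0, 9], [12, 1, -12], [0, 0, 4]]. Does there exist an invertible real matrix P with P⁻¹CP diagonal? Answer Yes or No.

Yes

Characteristic polynomial: p(r) = r^3 - 21r + 20 = (r - 4)(r - 1)(r + 5).
All 3 eigenvalues are distinct, so C is diagonalizable.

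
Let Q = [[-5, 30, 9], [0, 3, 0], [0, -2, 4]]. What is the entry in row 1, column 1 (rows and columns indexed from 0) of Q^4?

81

Characteristic polynomial: λ^3 - 2λ^2 - 23λ + 60 = (λ - 4)(λ - 3)(λ + 5), so the eigenvalues are -5, 3, 4.
λ=-5: eigenvector (1, 0, 0).
λ=3: eigenvector (6, 1, 2).
λ=4: eigenvector (1, 0, 1).
P = [[1, 6, 1], [0, 1, 0], [0, 2, 1]], D = diag(-5, 3, 4), P⁻¹ = [[1, -4, -1], [0, 1, 0], [0, -2, 1]].
Q⁴ = P·diag(625, 81, 256)·P⁻¹ = [[625, -2526, -369], [0, 81, 0], [0, -350, 256]].
The requested entry is 81.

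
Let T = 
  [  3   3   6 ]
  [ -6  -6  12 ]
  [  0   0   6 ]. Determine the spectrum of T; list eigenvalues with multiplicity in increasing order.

-3, 0, 6

Characteristic polynomial: p(r) = r^3 - 3r^2 - 18r = r(r - 6)(r + 3).
Roots (with multiplicity): -3, 0, 6.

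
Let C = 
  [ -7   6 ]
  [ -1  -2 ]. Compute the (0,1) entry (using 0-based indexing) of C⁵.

12606

Characteristic polynomial: t^2 + 9t + 20 = (t + 4)(t + 5), so the eigenvalues are -5, -4.
t=-4: eigenvector (2, 1).
t=-5: eigenvector (3, 1).
P = [[2, 3], [1, 1]], D = diag(-4, -5), P⁻¹ = [[-1, 3], [1, -2]].
C⁵ = P·diag(-1024, -3125)·P⁻¹ = [[-7327, 12606], [-2101, 3178]].
The requested entry is 12606.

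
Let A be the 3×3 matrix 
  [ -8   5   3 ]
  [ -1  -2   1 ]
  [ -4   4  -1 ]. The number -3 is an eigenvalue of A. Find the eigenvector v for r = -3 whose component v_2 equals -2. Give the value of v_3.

0

A + 3I = [[-5, 5, 3], [-1, 1, 1], [-4, 4, 2]].
Solving (A + 3I)v = 0 gives the eigenspace spanned by (-2, -2, 0).
With v_2 = -2, v = (-2, -2, 0), so v_3 = 0.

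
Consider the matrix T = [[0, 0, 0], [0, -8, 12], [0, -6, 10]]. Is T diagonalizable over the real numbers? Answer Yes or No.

Yes

Characteristic polynomial: p(s) = s^3 - 2s^2 - 8s = s(s - 4)(s + 2).
All 3 eigenvalues are distinct, so T is diagonalizable.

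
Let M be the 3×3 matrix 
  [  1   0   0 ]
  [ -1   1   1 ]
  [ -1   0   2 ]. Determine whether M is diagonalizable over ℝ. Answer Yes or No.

Characteristic polynomial: p(λ) = λ^3 - 4λ^2 + 5λ - 2 = (λ - 2)(λ - 1)^2.
λ = 1 has algebraic multiplicity 2; rank(M − 1I) = 1, so geometric multiplicity = 2.
Every eigenvalue has geometric = algebraic multiplicity, so M is diagonalizable.

Yes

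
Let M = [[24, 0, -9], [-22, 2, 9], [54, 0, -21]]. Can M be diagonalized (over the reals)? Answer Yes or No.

Yes

Characteristic polynomial: p(μ) = μ^3 - 5μ^2 - 12μ + 36 = (μ - 6)(μ - 2)(μ + 3).
All 3 eigenvalues are distinct, so M is diagonalizable.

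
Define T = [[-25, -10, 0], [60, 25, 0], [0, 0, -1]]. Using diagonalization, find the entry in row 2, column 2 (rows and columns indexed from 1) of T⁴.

625

Characteristic polynomial: s^3 + s^2 - 25s - 25 = (s - 5)(s + 1)(s + 5), so the eigenvalues are -5, -1, 5.
s=-5: eigenvector (1, -2, 0).
s=5: eigenvector (-1, 3, 0).
s=-1: eigenvector (0, 0, 1).
P = [[1, -1, 0], [-2, 3, 0], [0, 0, 1]], D = diag(-5, 5, -1), P⁻¹ = [[3, 1, 0], [2, 1, 0], [0, 0, 1]].
T⁴ = P·diag(625, 625, 1)·P⁻¹ = [[625, 0, 0], [0, 625, 0], [0, 0, 1]].
The requested entry is 625.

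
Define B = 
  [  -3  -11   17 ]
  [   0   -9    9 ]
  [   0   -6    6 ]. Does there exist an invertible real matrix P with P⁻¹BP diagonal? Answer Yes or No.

Characteristic polynomial: p(μ) = μ^3 + 6μ^2 + 9μ = μ(μ + 3)^2.
μ = -3 has algebraic multiplicity 2; rank(B + 3I) = 2, so geometric multiplicity = 1.
Geometric multiplicity < algebraic multiplicity, so B is not diagonalizable.

No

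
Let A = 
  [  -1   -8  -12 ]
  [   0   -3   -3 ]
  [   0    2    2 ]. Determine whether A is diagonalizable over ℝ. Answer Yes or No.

Yes

Characteristic polynomial: p(t) = t^3 + 2t^2 + t = t(t + 1)^2.
t = -1 has algebraic multiplicity 2; rank(A + 1I) = 1, so geometric multiplicity = 2.
Every eigenvalue has geometric = algebraic multiplicity, so A is diagonalizable.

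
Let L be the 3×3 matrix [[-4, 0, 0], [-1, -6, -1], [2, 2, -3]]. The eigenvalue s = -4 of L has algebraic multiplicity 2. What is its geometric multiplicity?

1

L + 4I = [[0, 0, 0], [-1, -2, -1], [2, 2, 1]].
This matrix has rank 2, so its null space has dimension 3 − 2 = 1.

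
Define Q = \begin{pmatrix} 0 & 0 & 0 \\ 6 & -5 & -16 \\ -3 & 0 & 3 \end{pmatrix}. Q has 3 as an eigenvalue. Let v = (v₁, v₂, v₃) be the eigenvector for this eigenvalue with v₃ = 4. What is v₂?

Q − 3I = [[-3, 0, 0], [6, -8, -16], [-3, 0, 0]].
Solving (Q − 3I)v = 0 gives the eigenspace spanned by (0, -8, 4).
With v₃ = 4, v = (0, -8, 4), so v₂ = -8.

-8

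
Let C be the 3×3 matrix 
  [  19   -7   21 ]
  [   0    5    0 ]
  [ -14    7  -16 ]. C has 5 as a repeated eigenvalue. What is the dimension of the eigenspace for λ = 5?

2

C − 5I = [[14, -7, 21], [0, 0, 0], [-14, 7, -21]].
This matrix has rank 1, so its null space has dimension 3 − 1 = 2.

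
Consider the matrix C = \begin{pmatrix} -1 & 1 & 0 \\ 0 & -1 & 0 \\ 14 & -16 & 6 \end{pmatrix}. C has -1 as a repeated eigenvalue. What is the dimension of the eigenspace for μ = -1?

1

C + 1I = [[0, 1, 0], [0, 0, 0], [14, -16, 7]].
This matrix has rank 2, so its null space has dimension 3 − 2 = 1.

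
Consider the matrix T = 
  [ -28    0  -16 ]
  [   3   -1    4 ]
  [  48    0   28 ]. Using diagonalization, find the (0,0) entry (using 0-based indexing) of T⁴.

Characteristic polynomial: s^3 + s^2 - 16s - 16 = (s - 4)(s + 1)(s + 4), so the eigenvalues are -4, -1, 4.
s=4: eigenvector (1, -1, -2).
s=-1: eigenvector (0, 1, 0).
s=-4: eigenvector (2, 2, -3).
P = [[1, 0, 2], [-1, 1, 2], [-2, 0, -3]], D = diag(4, -1, -4), P⁻¹ = [[-3, 0, -2], [-7, 1, -4], [2, 0, 1]].
T⁴ = P·diag(256, 1, 256)·P⁻¹ = [[256, 0, 0], [1785, 1, 1020], [0, 0, 256]].
The requested entry is 256.

256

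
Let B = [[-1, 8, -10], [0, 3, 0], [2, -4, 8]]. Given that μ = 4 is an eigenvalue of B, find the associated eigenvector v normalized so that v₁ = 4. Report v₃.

-2

B − 4I = [[-5, 8, -10], [0, -1, 0], [2, -4, 4]].
Solving (B − 4I)v = 0 gives the eigenspace spanned by (4, 0, -2).
With v₁ = 4, v = (4, 0, -2), so v₃ = -2.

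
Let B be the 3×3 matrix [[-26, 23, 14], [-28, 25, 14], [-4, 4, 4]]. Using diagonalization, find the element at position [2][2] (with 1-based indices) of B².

Characteristic polynomial: s^3 - 3s^2 - 10s + 24 = (s - 4)(s - 2)(s + 3), so the eigenvalues are -3, 2, 4.
s=2: eigenvector (1, 0, 2).
s=-3: eigenvector (1, 1, 0).
s=4: eigenvector (2, 2, 1).
P = [[1, 1, 2], [0, 1, 2], [2, 0, 1]], D = diag(2, -3, 4), P⁻¹ = [[1, -1, 0], [4, -3, -2], [-2, 2, 1]].
B² = P·diag(4, 9, 16)·P⁻¹ = [[-24, 33, 14], [-28, 37, 14], [-24, 24, 16]].
The requested entry is 37.

37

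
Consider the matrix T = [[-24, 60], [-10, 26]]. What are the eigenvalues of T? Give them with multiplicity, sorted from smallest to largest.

-4, 6

Characteristic polynomial: p(r) = r^2 - 2r - 24 = (r - 6)(r + 4).
Roots (with multiplicity): -4, 6.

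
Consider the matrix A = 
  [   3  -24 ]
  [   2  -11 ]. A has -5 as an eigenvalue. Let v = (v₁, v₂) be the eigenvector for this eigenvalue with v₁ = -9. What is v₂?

A + 5I = [[8, -24], [2, -6]].
Solving (A + 5I)v = 0 gives the eigenspace spanned by (-9, -3).
With v₁ = -9, v = (-9, -3), so v₂ = -3.

-3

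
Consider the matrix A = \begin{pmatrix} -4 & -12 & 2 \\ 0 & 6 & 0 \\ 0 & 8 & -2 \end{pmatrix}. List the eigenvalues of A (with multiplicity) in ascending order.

Characteristic polynomial: p(μ) = μ^3 - 28μ - 48 = (μ - 6)(μ + 2)(μ + 4).
Roots (with multiplicity): -4, -2, 6.

-4, -2, 6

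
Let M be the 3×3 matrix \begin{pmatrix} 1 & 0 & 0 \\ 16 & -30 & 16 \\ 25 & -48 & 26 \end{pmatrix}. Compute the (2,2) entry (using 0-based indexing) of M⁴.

Characteristic polynomial: μ^3 + 3μ^2 - 16μ + 12 = (μ - 2)(μ - 1)(μ + 6), so the eigenvalues are -6, 1, 2.
μ=1: eigenvector (1, 0, -1).
μ=2: eigenvector (0, 1, 2).
μ=-6: eigenvector (0, -2, -3).
P = [[1, 0, 0], [0, 1, -2], [-1, 2, -3]], D = diag(1, 2, -6), P⁻¹ = [[1, 0, 0], [2, -3, 2], [1, -2, 1]].
M⁴ = P·diag(1, 16, 1296)·P⁻¹ = [[1, 0, 0], [-2560, 5136, -2560], [-3825, 7680, -3824]].
The requested entry is -3824.

-3824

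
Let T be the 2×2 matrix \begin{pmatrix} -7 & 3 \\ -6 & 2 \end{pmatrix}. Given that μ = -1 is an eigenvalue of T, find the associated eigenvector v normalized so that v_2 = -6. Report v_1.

T + 1I = [[-6, 3], [-6, 3]].
Solving (T + 1I)v = 0 gives the eigenspace spanned by (-3, -6).
With v_2 = -6, v = (-3, -6), so v_1 = -3.

-3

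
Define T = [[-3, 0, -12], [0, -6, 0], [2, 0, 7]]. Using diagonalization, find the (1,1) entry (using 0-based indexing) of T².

Characteristic polynomial: s^3 + 2s^2 - 21s + 18 = (s - 3)(s - 1)(s + 6), so the eigenvalues are -6, 1, 3.
s=3: eigenvector (-2, 0, 1).
s=-6: eigenvector (0, 1, 0).
s=1: eigenvector (-3, 0, 1).
P = [[-2, 0, -3], [0, 1, 0], [1, 0, 1]], D = diag(3, -6, 1), P⁻¹ = [[1, 0, 3], [0, 1, 0], [-1, 0, -2]].
T² = P·diag(9, 36, 1)·P⁻¹ = [[-15, 0, -48], [0, 36, 0], [8, 0, 25]].
The requested entry is 36.

36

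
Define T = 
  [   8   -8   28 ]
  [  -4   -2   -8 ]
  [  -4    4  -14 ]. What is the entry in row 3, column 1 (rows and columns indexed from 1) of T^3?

Characteristic polynomial: r^3 + 8r^2 + 12r = r(r + 2)(r + 6), so the eigenvalues are -6, -2, 0.
r=-6: eigenvector (-2, 0, 1).
r=-2: eigenvector (-2, 1, 1).
r=0: eigenvector (5, -2, -2).
P = [[-2, -2, 5], [0, 1, -2], [1, 1, -2]], D = diag(-6, -2, 0), P⁻¹ = [[0, -1, 1], [2, 1, 4], [1, 0, 2]].
T³ = P·diag(-216, -8, 0)·P⁻¹ = [[32, -416, 496], [-16, -8, -32], [-16, 208, -248]].
The requested entry is -16.

-16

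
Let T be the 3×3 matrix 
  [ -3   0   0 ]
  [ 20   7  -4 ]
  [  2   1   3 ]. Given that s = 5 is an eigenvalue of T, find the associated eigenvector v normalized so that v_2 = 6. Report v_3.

T − 5I = [[-8, 0, 0], [20, 2, -4], [2, 1, -2]].
Solving (T − 5I)v = 0 gives the eigenspace spanned by (0, 6, 3).
With v_2 = 6, v = (0, 6, 3), so v_3 = 3.

3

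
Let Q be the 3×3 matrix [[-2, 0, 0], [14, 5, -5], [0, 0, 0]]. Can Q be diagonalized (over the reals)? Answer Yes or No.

Characteristic polynomial: p(s) = s^3 - 3s^2 - 10s = s(s - 5)(s + 2).
All 3 eigenvalues are distinct, so Q is diagonalizable.

Yes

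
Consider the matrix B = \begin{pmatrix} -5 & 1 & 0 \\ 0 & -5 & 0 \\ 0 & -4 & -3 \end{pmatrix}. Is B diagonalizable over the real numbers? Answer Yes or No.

Characteristic polynomial: p(μ) = μ^3 + 13μ^2 + 55μ + 75 = (μ + 3)(μ + 5)^2.
μ = -5 has algebraic multiplicity 2; rank(B + 5I) = 2, so geometric multiplicity = 1.
Geometric multiplicity < algebraic multiplicity, so B is not diagonalizable.

No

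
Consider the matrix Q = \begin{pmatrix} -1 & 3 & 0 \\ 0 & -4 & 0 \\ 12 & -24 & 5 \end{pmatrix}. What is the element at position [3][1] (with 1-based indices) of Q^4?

1248

Characteristic polynomial: s^3 - 21s - 20 = (s - 5)(s + 1)(s + 4), so the eigenvalues are -4, -1, 5.
s=-4: eigenvector (1, -1, -4).
s=-1: eigenvector (1, 0, -2).
s=5: eigenvector (0, 0, 1).
P = [[1, 1, 0], [-1, 0, 0], [-4, -2, 1]], D = diag(-4, -1, 5), P⁻¹ = [[0, -1, 0], [1, 1, 0], [2, -2, 1]].
Q⁴ = P·diag(256, 1, 625)·P⁻¹ = [[1, -255, 0], [0, 256, 0], [1248, -228, 625]].
The requested entry is 1248.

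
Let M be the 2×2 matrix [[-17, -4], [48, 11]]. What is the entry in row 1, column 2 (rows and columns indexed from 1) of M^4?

Characteristic polynomial: λ^2 + 6λ + 5 = (λ + 1)(λ + 5), so the eigenvalues are -5, -1.
λ=-1: eigenvector (-1, 4).
λ=-5: eigenvector (-1, 3).
P = [[-1, -1], [4, 3]], D = diag(-1, -5), P⁻¹ = [[3, 1], [-4, -1]].
M⁴ = P·diag(1, 625)·P⁻¹ = [[2497, 624], [-7488, -1871]].
The requested entry is 624.

624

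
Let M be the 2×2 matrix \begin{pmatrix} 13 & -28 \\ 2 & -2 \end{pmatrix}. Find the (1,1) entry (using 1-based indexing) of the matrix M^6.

Characteristic polynomial: μ^2 - 11μ + 30 = (μ - 6)(μ - 5), so the eigenvalues are 5, 6.
μ=5: eigenvector (7, 2).
μ=6: eigenvector (4, 1).
P = [[7, 4], [2, 1]], D = diag(5, 6), P⁻¹ = [[-1, 4], [2, -7]].
M⁶ = P·diag(15625, 46656)·P⁻¹ = [[263873, -868868], [62062, -201592]].
The requested entry is 263873.

263873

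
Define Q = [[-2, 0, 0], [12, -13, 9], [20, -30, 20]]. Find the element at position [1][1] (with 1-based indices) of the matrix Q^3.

-8

Characteristic polynomial: s^3 - 5s^2 - 4s + 20 = (s - 5)(s - 2)(s + 2), so the eigenvalues are -2, 2, 5.
s=-2: eigenvector (1, -3, -5).
s=2: eigenvector (0, 3, 5).
s=5: eigenvector (0, 1, 2).
P = [[1, 0, 0], [-3, 3, 1], [-5, 5, 2]], D = diag(-2, 2, 5), P⁻¹ = [[1, 0, 0], [1, 2, -1], [0, -5, 3]].
Q³ = P·diag(-8, 8, 125)·P⁻¹ = [[-8, 0, 0], [48, -577, 351], [80, -1170, 710]].
The requested entry is -8.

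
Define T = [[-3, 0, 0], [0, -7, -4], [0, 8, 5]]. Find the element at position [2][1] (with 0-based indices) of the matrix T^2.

-16

Characteristic polynomial: μ^3 + 5μ^2 + 3μ - 9 = (μ - 1)(μ + 3)^2, so the eigenvalues are -3, -3, 1.
μ=-3: eigenvector (0, 1, -1).
μ=-3: eigenvector (1, 0, 0).
μ=1: eigenvector (0, -1, 2).
P = [[0, 1, 0], [1, 0, -1], [-1, 0, 2]], D = diag(-3, -3, 1), P⁻¹ = [[0, 2, 1], [1, 0, 0], [0, 1, 1]].
T² = P·diag(9, 9, 1)·P⁻¹ = [[9, 0, 0], [0, 17, 8], [0, -16, -7]].
The requested entry is -16.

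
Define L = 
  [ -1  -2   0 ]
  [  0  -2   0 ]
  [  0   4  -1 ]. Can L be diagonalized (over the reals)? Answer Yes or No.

Yes

Characteristic polynomial: p(s) = s^3 + 4s^2 + 5s + 2 = (s + 1)^2(s + 2).
s = -1 has algebraic multiplicity 2; rank(L + 1I) = 1, so geometric multiplicity = 2.
Every eigenvalue has geometric = algebraic multiplicity, so L is diagonalizable.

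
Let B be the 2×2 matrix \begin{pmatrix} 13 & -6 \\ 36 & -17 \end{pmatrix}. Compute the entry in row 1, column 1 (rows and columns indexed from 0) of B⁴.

Characteristic polynomial: s^2 + 4s - 5 = (s - 1)(s + 5), so the eigenvalues are -5, 1.
s=1: eigenvector (-1, -2).
s=-5: eigenvector (1, 3).
P = [[-1, 1], [-2, 3]], D = diag(1, -5), P⁻¹ = [[-3, 1], [-2, 1]].
B⁴ = P·diag(1, 625)·P⁻¹ = [[-1247, 624], [-3744, 1873]].
The requested entry is 1873.

1873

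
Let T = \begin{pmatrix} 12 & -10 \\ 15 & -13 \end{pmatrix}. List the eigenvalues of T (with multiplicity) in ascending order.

-3, 2

Characteristic polynomial: p(λ) = λ^2 + λ - 6 = (λ - 2)(λ + 3).
Roots (with multiplicity): -3, 2.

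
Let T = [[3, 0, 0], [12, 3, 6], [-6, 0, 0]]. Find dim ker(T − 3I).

T − 3I = [[0, 0, 0], [12, 0, 6], [-6, 0, -3]].
This matrix has rank 1, so its null space has dimension 3 − 1 = 2.

2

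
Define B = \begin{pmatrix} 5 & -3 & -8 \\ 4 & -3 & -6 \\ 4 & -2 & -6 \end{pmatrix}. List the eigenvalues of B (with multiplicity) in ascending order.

Characteristic polynomial: p(t) = t^3 + 4t^2 + 5t + 2 = (t + 1)^2(t + 2).
Roots (with multiplicity): -2, -1, -1.

-2, -1, -1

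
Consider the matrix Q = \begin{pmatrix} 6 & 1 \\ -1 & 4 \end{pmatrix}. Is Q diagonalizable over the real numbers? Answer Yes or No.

No

Characteristic polynomial: p(μ) = μ^2 - 10μ + 25 = (μ - 5)^2.
μ = 5 has algebraic multiplicity 2; rank(Q − 5I) = 1, so geometric multiplicity = 1.
Geometric multiplicity < algebraic multiplicity, so Q is not diagonalizable.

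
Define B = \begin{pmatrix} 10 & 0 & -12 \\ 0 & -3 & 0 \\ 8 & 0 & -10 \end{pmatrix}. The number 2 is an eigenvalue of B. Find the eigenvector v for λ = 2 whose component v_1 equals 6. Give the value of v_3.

B − 2I = [[8, 0, -12], [0, -5, 0], [8, 0, -12]].
Solving (B − 2I)v = 0 gives the eigenspace spanned by (6, 0, 4).
With v_1 = 6, v = (6, 0, 4), so v_3 = 4.

4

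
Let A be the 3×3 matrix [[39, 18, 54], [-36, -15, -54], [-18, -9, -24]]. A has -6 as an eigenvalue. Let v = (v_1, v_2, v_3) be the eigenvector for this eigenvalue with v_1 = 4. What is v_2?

-4

A + 6I = [[45, 18, 54], [-36, -9, -54], [-18, -9, -18]].
Solving (A + 6I)v = 0 gives the eigenspace spanned by (4, -4, -2).
With v_1 = 4, v = (4, -4, -2), so v_2 = -4.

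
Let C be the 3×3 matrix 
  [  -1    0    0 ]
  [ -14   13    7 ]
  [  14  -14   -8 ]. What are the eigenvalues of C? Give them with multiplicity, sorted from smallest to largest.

Characteristic polynomial: p(λ) = λ^3 - 4λ^2 - 11λ - 6 = (λ - 6)(λ + 1)^2.
Roots (with multiplicity): -1, -1, 6.

-1, -1, 6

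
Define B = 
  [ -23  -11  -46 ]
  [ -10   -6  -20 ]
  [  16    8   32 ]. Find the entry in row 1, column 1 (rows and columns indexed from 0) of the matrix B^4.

-254

Characteristic polynomial: μ^3 - 3μ^2 - 4μ = μ(μ - 4)(μ + 1), so the eigenvalues are -1, 0, 4.
μ=-1: eigenvector (1, -2, 0).
μ=4: eigenvector (-3, -1, 2).
μ=0: eigenvector (-2, 0, 1).
P = [[1, -3, -2], [-2, -1, 0], [0, 2, 1]], D = diag(-1, 4, 0), P⁻¹ = [[-1, -1, -2], [2, 1, 4], [-4, -2, -7]].
B⁴ = P·diag(1, 256, 0)·P⁻¹ = [[-1537, -769, -3074], [-510, -254, -1020], [1024, 512, 2048]].
The requested entry is -254.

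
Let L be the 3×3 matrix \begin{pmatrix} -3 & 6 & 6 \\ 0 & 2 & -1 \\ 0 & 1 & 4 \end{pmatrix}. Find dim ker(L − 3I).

L − 3I = [[-6, 6, 6], [0, -1, -1], [0, 1, 1]].
This matrix has rank 2, so its null space has dimension 3 − 2 = 1.

1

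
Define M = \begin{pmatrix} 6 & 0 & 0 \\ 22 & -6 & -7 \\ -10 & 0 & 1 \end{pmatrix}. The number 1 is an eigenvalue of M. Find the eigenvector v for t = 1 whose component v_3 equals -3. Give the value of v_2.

M − 1I = [[5, 0, 0], [22, -7, -7], [-10, 0, 0]].
Solving (M − 1I)v = 0 gives the eigenspace spanned by (0, 3, -3).
With v_3 = -3, v = (0, 3, -3), so v_2 = 3.

3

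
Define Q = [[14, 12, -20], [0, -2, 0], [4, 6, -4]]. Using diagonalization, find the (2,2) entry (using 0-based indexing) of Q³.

-544

Characteristic polynomial: r^3 - 8r^2 + 4r + 48 = (r - 6)(r - 4)(r + 2), so the eigenvalues are -2, 4, 6.
r=6: eigenvector (5, 0, 2).
r=-2: eigenvector (-2, 1, -1).
r=4: eigenvector (2, 0, 1).
P = [[5, -2, 2], [0, 1, 0], [2, -1, 1]], D = diag(6, -2, 4), P⁻¹ = [[1, 0, -2], [0, 1, 0], [-2, 1, 5]].
Q³ = P·diag(216, -8, 64)·P⁻¹ = [[824, 144, -1520], [0, -8, 0], [304, 72, -544]].
The requested entry is -544.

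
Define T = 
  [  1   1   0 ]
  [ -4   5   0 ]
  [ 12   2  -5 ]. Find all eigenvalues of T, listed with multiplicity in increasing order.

-5, 3, 3

Characteristic polynomial: p(r) = r^3 - r^2 - 21r + 45 = (r - 3)^2(r + 5).
Roots (with multiplicity): -5, 3, 3.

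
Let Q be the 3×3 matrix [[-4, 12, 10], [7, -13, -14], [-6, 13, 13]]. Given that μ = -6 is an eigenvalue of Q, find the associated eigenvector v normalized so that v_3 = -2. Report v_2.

Q + 6I = [[2, 12, 10], [7, -7, -14], [-6, 13, 19]].
Solving (Q + 6I)v = 0 gives the eigenspace spanned by (-2, 2, -2).
With v_3 = -2, v = (-2, 2, -2), so v_2 = 2.

2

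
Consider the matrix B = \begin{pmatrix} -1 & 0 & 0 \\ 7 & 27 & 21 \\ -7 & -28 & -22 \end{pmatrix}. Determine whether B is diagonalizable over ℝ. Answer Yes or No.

Characteristic polynomial: p(s) = s^3 - 4s^2 - 11s - 6 = (s - 6)(s + 1)^2.
s = -1 has algebraic multiplicity 2; rank(B + 1I) = 1, so geometric multiplicity = 2.
Every eigenvalue has geometric = algebraic multiplicity, so B is diagonalizable.

Yes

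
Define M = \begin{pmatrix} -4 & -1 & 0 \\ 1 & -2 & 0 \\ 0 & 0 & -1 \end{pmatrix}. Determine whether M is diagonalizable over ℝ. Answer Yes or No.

Characteristic polynomial: p(t) = t^3 + 7t^2 + 15t + 9 = (t + 1)(t + 3)^2.
t = -3 has algebraic multiplicity 2; rank(M + 3I) = 2, so geometric multiplicity = 1.
Geometric multiplicity < algebraic multiplicity, so M is not diagonalizable.

No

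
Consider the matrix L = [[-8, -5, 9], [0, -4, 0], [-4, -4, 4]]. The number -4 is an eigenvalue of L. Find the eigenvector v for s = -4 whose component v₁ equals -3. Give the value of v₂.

L + 4I = [[-4, -5, 9], [0, 0, 0], [-4, -4, 8]].
Solving (L + 4I)v = 0 gives the eigenspace spanned by (-3, -3, -3).
With v₁ = -3, v = (-3, -3, -3), so v₂ = -3.

-3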